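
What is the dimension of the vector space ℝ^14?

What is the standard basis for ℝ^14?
Dimension = 14; standard basis = {e_1, e_2, e_3, …, e_14}

ℝ^14 is the space of 14-tuples of real numbers; its dimension is 14.
The standard basis consists of 14 vectors: e_1, e_2, e_3, …, e_14, where e_i is the vector with 1 in position i and 0 elsewhere.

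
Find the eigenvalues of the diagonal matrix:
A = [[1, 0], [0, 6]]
λ₁ = 1, λ₂ = 6

The characteristic polynomial of A is det(A - λI) = (1 - λ)(6 - λ) = 0.
The roots are λ = 1 and λ = 6, so the eigenvalues are the diagonal entries.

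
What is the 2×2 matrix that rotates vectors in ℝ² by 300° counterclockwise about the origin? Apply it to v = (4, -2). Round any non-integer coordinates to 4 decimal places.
R = [[1/2, √3/2], [-√3/2, 1/2]]; R·v = (0.2679, -4.4641)

A counterclockwise rotation by angle θ in ℝ² has matrix R(θ) = [[cos θ, -sin θ], [sin θ, cos θ]].
For θ = 300°: cos θ = 1/2, sin θ = -√3/2.
R(300°) = [[1/2, √3/2], [-√3/2, 1/2]].
R·v = [1/2·4 + (√3/2)·-2, -√3/2·4 + 1/2·-2] = (0.2679, -4.4641).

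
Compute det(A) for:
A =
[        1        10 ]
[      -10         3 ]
det(A) = 103

For a 2×2 matrix [[a, b], [c, d]], det = a*d - b*c.
det(A) = (1)*(3) - (10)*(-10) = 3 + 100 = 103.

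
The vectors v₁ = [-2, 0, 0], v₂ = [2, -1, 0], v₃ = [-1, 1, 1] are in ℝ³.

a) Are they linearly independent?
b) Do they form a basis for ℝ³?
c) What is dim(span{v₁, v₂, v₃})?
Yes independent, yes basis, dim = 3

Stack v₁, v₂, v₃ as rows of a 3×3 matrix.
[[-2, 0, 0]; [2, -1, 0]; [-1, 1, 1]] is already lower triangular with nonzero diagonal entries (-2, -1, 1), so its determinant is the product of the diagonal entries, det = (-2)·(-1)·(1) = 2 ≠ 0, and the rows are linearly independent.
Three linearly independent vectors in ℝ³ form a basis for ℝ³, so dim(span{v₁,v₂,v₃}) = 3.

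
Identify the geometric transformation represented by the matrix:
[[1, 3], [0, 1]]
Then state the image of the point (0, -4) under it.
horizontal shear with factor 3; image of (0, -4) is (-12, -4)

The matrix [[1, k], [0, 1]] sends (x, y) to (x + 3y, y), leaving the y-coordinate fixed: a horizontal shear.
The matrix [[1, 3], [0, 1]] represents: horizontal shear with factor 3.
Applying it to (0, -4): [1·0 + 3·-4, 0·0 + 1·-4] = (-12, -4).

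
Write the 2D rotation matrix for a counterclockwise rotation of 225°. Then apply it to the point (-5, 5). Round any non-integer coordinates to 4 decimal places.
R = [[-√2/2, √2/2], [-√2/2, -√2/2]]; R·(-5, 5) = (7.0711, 0.0000)

Rotation matrix formula: R(θ) = [[cos θ, -sin θ], [sin θ, cos θ]]
For θ = 225°:
cos(225°) = -√2/2
sin(225°) = -√2/2
R = [[-√2/2, √2/2], [-√2/2, -√2/2]]
Apply to (-5, 5): [-√2/2·-5 + (√2/2)·5, -√2/2·-5 + -√2/2·5] = (7.0711, 0.0000)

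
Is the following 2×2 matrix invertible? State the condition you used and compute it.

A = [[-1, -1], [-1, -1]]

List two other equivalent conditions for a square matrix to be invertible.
No, not invertible; det(A) = 0 (two rows are equal, so the rows are linearly dependent). Equivalent conditions (failing for this A): rank(A) < 2; Ax = 0 has non-trivial solutions; 0 is an eigenvalue; the columns are linearly dependent.

To check invertibility, compute det(A).
In this matrix, row 0 and the last row are identical, so one row is a scalar multiple of another and the rows are linearly dependent.
A matrix with linearly dependent rows has det = 0 and is not invertible.
Equivalent failed conditions:
- rank(A) < 2.
- Ax = 0 has non-trivial solutions.
- 0 is an eigenvalue.
- The columns are linearly dependent.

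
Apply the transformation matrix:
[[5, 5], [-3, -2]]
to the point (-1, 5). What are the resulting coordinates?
(20, -7)

Matrix multiplication:
[[5, 5], [-3, -2]] × [-1, 5]ᵀ
= [5×-1 + 5×5, -3×-1 + -2×5]ᵀ
= [20.0000, -7.0000]ᵀ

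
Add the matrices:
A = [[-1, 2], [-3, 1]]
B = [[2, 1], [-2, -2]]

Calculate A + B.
[[1, 3], [-5, -1]]

Add corresponding elements:
(-1)+(2)=1
(2)+(1)=3
(-3)+(-2)=-5
(1)+(-2)=-1
A + B = [[1, 3], [-5, -1]]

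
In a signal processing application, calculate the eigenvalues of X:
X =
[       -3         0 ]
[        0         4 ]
λ = -3, 4

Solve det(X - λI) = 0. For a 2×2 matrix the characteristic equation is λ² - (trace)λ + det = 0.
trace(X) = a + d = -3 + 4 = 1.
det(X) = a*d - b*c = (-3)*(4) - (0)*(0) = -12 - 0 = -12.
Characteristic equation: λ² - (1)λ + (-12) = 0.
Discriminant = (1)² - 4*(-12) = 1 + 48 = 49.
λ = (1 ± √49) / 2 = (1 ± 7) / 2 = -3, 4.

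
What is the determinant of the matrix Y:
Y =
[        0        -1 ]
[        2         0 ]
det(Y) = 2

For a 2×2 matrix [[a, b], [c, d]], det = a*d - b*c.
det(Y) = (0)*(0) - (-1)*(2) = 0 + 2 = 2.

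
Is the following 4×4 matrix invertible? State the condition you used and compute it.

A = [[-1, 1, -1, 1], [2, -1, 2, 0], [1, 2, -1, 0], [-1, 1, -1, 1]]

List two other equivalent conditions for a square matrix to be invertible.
No, not invertible; det(A) = 0 (two rows are equal, so the rows are linearly dependent). Equivalent conditions (failing for this A): rank(A) < 4; Ax = 0 has non-trivial solutions; 0 is an eigenvalue; the columns are linearly dependent.

To check invertibility, compute det(A).
In this matrix, row 0 and the last row are identical, so one row is a scalar multiple of another and the rows are linearly dependent.
A matrix with linearly dependent rows has det = 0 and is not invertible.
Equivalent failed conditions:
- rank(A) < 4.
- Ax = 0 has non-trivial solutions.
- 0 is an eigenvalue.
- The columns are linearly dependent.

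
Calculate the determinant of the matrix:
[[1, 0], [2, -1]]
-1

For a 2×2 matrix [[a, b], [c, d]], det = ad - bc
det = (1)(-1) - (0)(2) = -1 - 0 = -1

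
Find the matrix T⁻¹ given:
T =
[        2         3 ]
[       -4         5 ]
det(T) = 22
T⁻¹ =
[     5/22     -3/22 ]
[     2/11      1/11 ]

For a 2×2 matrix T = [[a, b], [c, d]] with det(T) ≠ 0, T⁻¹ = (1/det(T)) * [[d, -b], [-c, a]].
det(T) = (2)*(5) - (3)*(-4) = 10 + 12 = 22.
T⁻¹ = (1/22) * [[5, -3], [4, 2]].
Dividing each entry by 22 and reducing:
T⁻¹ =
[     5/22     -3/22 ]
[     2/11      1/11 ]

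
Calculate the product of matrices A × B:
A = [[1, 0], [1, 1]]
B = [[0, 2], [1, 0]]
[[0, 2], [1, 2]]

Matrix multiplication:
C[0][0] = 1×0 + 0×1 = 0
C[0][1] = 1×2 + 0×0 = 2
C[1][0] = 1×0 + 1×1 = 1
C[1][1] = 1×2 + 1×0 = 2
Result: [[0, 2], [1, 2]]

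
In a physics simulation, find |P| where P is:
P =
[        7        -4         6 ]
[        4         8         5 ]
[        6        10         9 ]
det(P) = 130

Expand along row 0 (cofactor expansion): det(P) = a*(e*i - f*h) - b*(d*i - f*g) + c*(d*h - e*g), where the 3×3 is [[a, b, c], [d, e, f], [g, h, i]].
Minor M_00 = (8)*(9) - (5)*(10) = 72 - 50 = 22.
Minor M_01 = (4)*(9) - (5)*(6) = 36 - 30 = 6.
Minor M_02 = (4)*(10) - (8)*(6) = 40 - 48 = -8.
det(P) = (7)*(22) - (-4)*(6) + (6)*(-8) = 154 + 24 - 48 = 130.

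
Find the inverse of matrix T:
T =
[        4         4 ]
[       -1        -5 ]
det(T) = -16
T⁻¹ =
[     5/16       1/4 ]
[    -1/16      -1/4 ]

For a 2×2 matrix T = [[a, b], [c, d]] with det(T) ≠ 0, T⁻¹ = (1/det(T)) * [[d, -b], [-c, a]].
det(T) = (4)*(-5) - (4)*(-1) = -20 + 4 = -16.
T⁻¹ = (1/-16) * [[-5, -4], [1, 4]].
Dividing each entry by -16 and reducing:
T⁻¹ =
[     5/16       1/4 ]
[    -1/16      -1/4 ]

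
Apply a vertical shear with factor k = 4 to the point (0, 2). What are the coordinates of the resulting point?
(0, 2)

Shear matrix for vertical shear with factor k = 4:
[[1, 0], [4, 1]]
Result: (0, 2) → (0, 2)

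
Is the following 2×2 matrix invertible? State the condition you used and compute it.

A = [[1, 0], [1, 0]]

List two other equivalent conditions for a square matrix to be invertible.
No, not invertible; det(A) = 0 (two rows are equal, so the rows are linearly dependent). Equivalent conditions (failing for this A): rank(A) < 2; Ax = 0 has non-trivial solutions; 0 is an eigenvalue; the columns are linearly dependent.

To check invertibility, compute det(A).
In this matrix, row 0 and the last row are identical, so one row is a scalar multiple of another and the rows are linearly dependent.
A matrix with linearly dependent rows has det = 0 and is not invertible.
Equivalent failed conditions:
- rank(A) < 2.
- Ax = 0 has non-trivial solutions.
- 0 is an eigenvalue.
- The columns are linearly dependent.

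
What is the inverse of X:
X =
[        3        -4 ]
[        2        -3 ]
det(X) = -1
X⁻¹ =
[        3        -4 ]
[        2        -3 ]

For a 2×2 matrix X = [[a, b], [c, d]] with det(X) ≠ 0, X⁻¹ = (1/det(X)) * [[d, -b], [-c, a]].
det(X) = (3)*(-3) - (-4)*(2) = -9 + 8 = -1.
X⁻¹ = (1/-1) * [[-3, 4], [-2, 3]].
Dividing each entry by -1 and reducing:
X⁻¹ =
[        3        -4 ]
[        2        -3 ]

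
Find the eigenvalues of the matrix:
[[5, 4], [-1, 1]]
λ = 3 and λ = 3

Characteristic equation: det(A - λI) = 0
λ² - (trace)λ + (det) = 0
λ² - (6)λ + (9) = 0
λ² - 6λ + 9 = 0
Solving: λ = 3, 3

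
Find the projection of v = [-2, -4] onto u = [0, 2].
[0, -4]

The projection of v onto u is proj_u(v) = ((v·u) / (u·u)) · u.
v·u = (-2)*(0) + (-4)*(2) = -8.
u·u = (0)*(0) + (2)*(2) = 4.
coefficient = -8 / 4 = -2.
proj_u(v) = -2 · [0, 2] = [0, -4].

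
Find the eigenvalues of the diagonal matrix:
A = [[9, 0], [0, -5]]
λ₁ = 9, λ₂ = -5

The characteristic polynomial of A is det(A - λI) = (9 - λ)(-5 - λ) = 0.
The roots are λ = 9 and λ = -5, so the eigenvalues are the diagonal entries.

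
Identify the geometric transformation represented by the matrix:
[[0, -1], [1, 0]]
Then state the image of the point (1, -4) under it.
rotation by 90° counterclockwise; image of (1, -4) is (4, 1)

This matches the form [[cos θ, -sin θ], [sin θ, cos θ]] of a rotation matrix; reading off cos θ and sin θ gives the angle.
The matrix [[0, -1], [1, 0]] represents: rotation by 90° counterclockwise.
Applying it to (1, -4): [0·1 + -1·-4, 1·1 + 0·-4] = (4, 1).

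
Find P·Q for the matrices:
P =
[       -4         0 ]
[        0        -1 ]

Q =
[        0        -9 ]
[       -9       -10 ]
PQ =
[        0        36 ]
[        9        10 ]

Matrix multiplication: (PQ)[i][j] = sum over k of P[i][k] * Q[k][j].
  (PQ)[0][0] = (-4)*(0) + (0)*(-9) = 0
  (PQ)[0][1] = (-4)*(-9) + (0)*(-10) = 36
  (PQ)[1][0] = (0)*(0) + (-1)*(-9) = 9
  (PQ)[1][1] = (0)*(-9) + (-1)*(-10) = 10
PQ =
[        0        36 ]
[        9        10 ]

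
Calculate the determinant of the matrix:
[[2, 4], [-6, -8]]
8

For a 2×2 matrix [[a, b], [c, d]], det = ad - bc
det = (2)(-8) - (4)(-6) = -16 - -24 = 8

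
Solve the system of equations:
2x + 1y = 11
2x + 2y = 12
x = 5, y = 1

Use elimination (row reduction):
Equation 1: 2x + 1y = 11.
Equation 2: 2x + 2y = 12.
Multiply Eq1 by 2 and Eq2 by 2: 4x + 2y = 22;  4x + 4y = 24.
Subtract: (2)y = 2, so y = 1.
Back-substitute into Eq1: 2x + 1*(1) = 11, so x = 5.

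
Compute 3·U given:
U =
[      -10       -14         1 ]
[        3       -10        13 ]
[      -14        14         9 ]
3U =
[      -30       -42         3 ]
[        9       -30        39 ]
[      -42        42        27 ]

Scalar multiplication is elementwise: (3U)[i][j] = 3 * U[i][j].
  (3U)[0][0] = 3 * (-10) = -30
  (3U)[0][1] = 3 * (-14) = -42
  (3U)[0][2] = 3 * (1) = 3
  (3U)[1][0] = 3 * (3) = 9
  (3U)[1][1] = 3 * (-10) = -30
  (3U)[1][2] = 3 * (13) = 39
  (3U)[2][0] = 3 * (-14) = -42
  (3U)[2][1] = 3 * (14) = 42
  (3U)[2][2] = 3 * (9) = 27
3U =
[      -30       -42         3 ]
[        9       -30        39 ]
[      -42        42        27 ]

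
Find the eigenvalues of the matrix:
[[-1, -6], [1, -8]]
λ = -7 and λ = -2

Characteristic equation: det(A - λI) = 0
λ² - (trace)λ + (det) = 0
λ² - (-9)λ + (14) = 0
λ² + 9λ + 14 = 0
Solving: λ = -7, -2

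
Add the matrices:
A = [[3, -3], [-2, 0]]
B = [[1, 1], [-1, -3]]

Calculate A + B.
[[4, -2], [-3, -3]]

Add corresponding elements:
(3)+(1)=4
(-3)+(1)=-2
(-2)+(-1)=-3
(0)+(-3)=-3
A + B = [[4, -2], [-3, -3]]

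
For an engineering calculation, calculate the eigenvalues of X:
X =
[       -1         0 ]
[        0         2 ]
λ = -1, 2

Solve det(X - λI) = 0. For a 2×2 matrix the characteristic equation is λ² - (trace)λ + det = 0.
trace(X) = a + d = -1 + 2 = 1.
det(X) = a*d - b*c = (-1)*(2) - (0)*(0) = -2 - 0 = -2.
Characteristic equation: λ² - (1)λ + (-2) = 0.
Discriminant = (1)² - 4*(-2) = 1 + 8 = 9.
λ = (1 ± √9) / 2 = (1 ± 3) / 2 = -1, 2.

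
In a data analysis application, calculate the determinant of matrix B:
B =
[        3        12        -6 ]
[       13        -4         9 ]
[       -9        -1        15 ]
det(B) = -3171

Expand along row 0 (cofactor expansion): det(B) = a*(e*i - f*h) - b*(d*i - f*g) + c*(d*h - e*g), where the 3×3 is [[a, b, c], [d, e, f], [g, h, i]].
Minor M_00 = (-4)*(15) - (9)*(-1) = -60 + 9 = -51.
Minor M_01 = (13)*(15) - (9)*(-9) = 195 + 81 = 276.
Minor M_02 = (13)*(-1) - (-4)*(-9) = -13 - 36 = -49.
det(B) = (3)*(-51) - (12)*(276) + (-6)*(-49) = -153 - 3312 + 294 = -3171.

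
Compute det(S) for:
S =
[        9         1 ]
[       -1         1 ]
det(S) = 10

For a 2×2 matrix [[a, b], [c, d]], det = a*d - b*c.
det(S) = (9)*(1) - (1)*(-1) = 9 + 1 = 10.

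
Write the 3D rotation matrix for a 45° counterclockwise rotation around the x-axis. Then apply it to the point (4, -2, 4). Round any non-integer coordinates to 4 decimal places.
R = [[1, 0, 0], [0, √2/2, -√2/2], [0, √2/2, √2/2]]; R·(4, -2, 4) = (4.0000, -4.2426, 1.4142)

Rotation matrix for 45° around x-axis:
cos(45°) = √2/2, sin(45°) = √2/2
R = [[1, 0, 0], [0, √2/2, -√2/2], [0, √2/2, √2/2]]
Apply to (4, -2, 4): R·[4, -2, 4]ᵀ = (4.0000, -4.2426, 1.4142)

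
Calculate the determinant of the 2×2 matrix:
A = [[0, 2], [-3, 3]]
6

For A = [[a, b], [c, d]], det(A) = a*d - b*c.
det(A) = (0)*(3) - (2)*(-3) = 0 - -6 = 6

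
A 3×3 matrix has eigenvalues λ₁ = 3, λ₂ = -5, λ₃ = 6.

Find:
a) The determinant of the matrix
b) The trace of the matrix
det = -90, trace = 4

Two standard eigenvalue identities:
- det(A) equals the product of the eigenvalues (counted with multiplicity).
- trace(A) equals the sum of the eigenvalues.
det(A) = (3)*(-5)*(6) = -90.
trace(A) = 3 - 5 + 6 = 4.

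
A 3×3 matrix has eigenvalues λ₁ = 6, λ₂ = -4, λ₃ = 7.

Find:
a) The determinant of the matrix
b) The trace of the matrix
det = -168, trace = 9

Two standard eigenvalue identities:
- det(A) equals the product of the eigenvalues (counted with multiplicity).
- trace(A) equals the sum of the eigenvalues.
det(A) = (6)*(-4)*(7) = -168.
trace(A) = 6 - 4 + 7 = 9.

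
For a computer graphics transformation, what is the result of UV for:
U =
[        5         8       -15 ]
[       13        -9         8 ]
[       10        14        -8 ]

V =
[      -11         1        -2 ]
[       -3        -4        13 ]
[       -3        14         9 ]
UV =
[      -34      -237       -41 ]
[     -140       161       -71 ]
[     -128      -158        90 ]

Matrix multiplication: (UV)[i][j] = sum over k of U[i][k] * V[k][j].
  (UV)[0][0] = (5)*(-11) + (8)*(-3) + (-15)*(-3) = -34
  (UV)[0][1] = (5)*(1) + (8)*(-4) + (-15)*(14) = -237
  (UV)[0][2] = (5)*(-2) + (8)*(13) + (-15)*(9) = -41
  (UV)[1][0] = (13)*(-11) + (-9)*(-3) + (8)*(-3) = -140
  (UV)[1][1] = (13)*(1) + (-9)*(-4) + (8)*(14) = 161
  (UV)[1][2] = (13)*(-2) + (-9)*(13) + (8)*(9) = -71
  (UV)[2][0] = (10)*(-11) + (14)*(-3) + (-8)*(-3) = -128
  (UV)[2][1] = (10)*(1) + (14)*(-4) + (-8)*(14) = -158
  (UV)[2][2] = (10)*(-2) + (14)*(13) + (-8)*(9) = 90
UV =
[      -34      -237       -41 ]
[     -140       161       -71 ]
[     -128      -158        90 ]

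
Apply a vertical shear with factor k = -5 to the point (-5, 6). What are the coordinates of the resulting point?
(-5, 31)

Shear matrix for vertical shear with factor k = -5:
[[1, 0], [-5, 1]]
Result: (-5, 6) → (-5, 31)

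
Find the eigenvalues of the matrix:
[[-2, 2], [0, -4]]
λ = -4 and λ = -2

Characteristic equation: det(A - λI) = 0
λ² - (trace)λ + (det) = 0
λ² - (-6)λ + (8) = 0
λ² + 6λ + 8 = 0
Solving: λ = -4, -2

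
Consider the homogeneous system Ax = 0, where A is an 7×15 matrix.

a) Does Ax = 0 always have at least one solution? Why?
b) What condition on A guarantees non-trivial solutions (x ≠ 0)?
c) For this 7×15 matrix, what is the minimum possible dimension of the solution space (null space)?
a) Yes, x = 0 is always a solution. b) When A has linearly dependent columns (rank < n). c) Minimum nullity = 8.

a) x = 0 satisfies A·0 = 0, so the zero vector is always a solution.
b) Non-trivial solutions exist iff the columns of A are linearly dependent, equivalently rank(A) < n (the number of columns).
c) By rank-nullity, rank(A) + nullity(A) = n = 15. Since A has only 7 rows, rank(A) ≤ 7, so nullity(A) ≥ 15 - 7 = 8.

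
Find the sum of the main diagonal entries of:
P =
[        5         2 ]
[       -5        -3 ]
tr(P) = 5 - 3 = 2

The trace of a square matrix is the sum of its diagonal entries.
Diagonal entries of P: P[0][0] = 5, P[1][1] = -3.
tr(P) = 5 - 3 = 2.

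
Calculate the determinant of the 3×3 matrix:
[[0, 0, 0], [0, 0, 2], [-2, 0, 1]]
0

Expansion along first row:
det = 0·det([[0,2],[0,1]]) - 0·det([[0,2],[-2,1]]) + 0·det([[0,0],[-2,0]])
    = 0·(0·1 - 2·0) - 0·(0·1 - 2·-2) + 0·(0·0 - 0·-2)
    = 0·0 - 0·4 + 0·0
    = 0 + 0 + 0 = 0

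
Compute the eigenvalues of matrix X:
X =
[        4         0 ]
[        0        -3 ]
λ = -3, 4

Solve det(X - λI) = 0. For a 2×2 matrix the characteristic equation is λ² - (trace)λ + det = 0.
trace(X) = a + d = 4 - 3 = 1.
det(X) = a*d - b*c = (4)*(-3) - (0)*(0) = -12 - 0 = -12.
Characteristic equation: λ² - (1)λ + (-12) = 0.
Discriminant = (1)² - 4*(-12) = 1 + 48 = 49.
λ = (1 ± √49) / 2 = (1 ± 7) / 2 = -3, 4.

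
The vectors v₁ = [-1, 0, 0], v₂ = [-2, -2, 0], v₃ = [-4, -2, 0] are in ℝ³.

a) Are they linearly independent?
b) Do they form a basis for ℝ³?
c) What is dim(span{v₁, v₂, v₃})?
Not independent, not a basis, dim(span) = 2

Check whether v₃ can be written as a linear combination of v₁ and v₂.
v₃ = (2)·v₁ + (1)·v₂ = [-4, -2, 0], so the three vectors are linearly dependent.
Thus they do not form a basis for ℝ³, and dim(span{v₁, v₂, v₃}) = 2 (spanned by v₁ and v₂).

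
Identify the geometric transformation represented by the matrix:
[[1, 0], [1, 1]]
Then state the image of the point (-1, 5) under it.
vertical shear with factor 1; image of (-1, 5) is (-1, 4)

The matrix [[1, 0], [k, 1]] sends (x, y) to (x, 1x + y), leaving the x-coordinate fixed: a vertical shear.
The matrix [[1, 0], [1, 1]] represents: vertical shear with factor 1.
Applying it to (-1, 5): [1·-1 + 0·5, 1·-1 + 1·5] = (-1, 4).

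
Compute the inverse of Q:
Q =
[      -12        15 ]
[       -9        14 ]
det(Q) = -33
Q⁻¹ =
[   -14/33      5/11 ]
[    -3/11      4/11 ]

For a 2×2 matrix Q = [[a, b], [c, d]] with det(Q) ≠ 0, Q⁻¹ = (1/det(Q)) * [[d, -b], [-c, a]].
det(Q) = (-12)*(14) - (15)*(-9) = -168 + 135 = -33.
Q⁻¹ = (1/-33) * [[14, -15], [9, -12]].
Dividing each entry by -33 and reducing:
Q⁻¹ =
[   -14/33      5/11 ]
[    -3/11      4/11 ]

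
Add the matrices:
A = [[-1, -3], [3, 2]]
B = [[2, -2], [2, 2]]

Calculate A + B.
[[1, -5], [5, 4]]

Add corresponding elements:
(-1)+(2)=1
(-3)+(-2)=-5
(3)+(2)=5
(2)+(2)=4
A + B = [[1, -5], [5, 4]]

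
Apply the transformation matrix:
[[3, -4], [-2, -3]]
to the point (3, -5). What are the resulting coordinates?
(29, 9)

Matrix multiplication:
[[3, -4], [-2, -3]] × [3, -5]ᵀ
= [3×3 + -4×-5, -2×3 + -3×-5]ᵀ
= [29.0000, 9.0000]ᵀ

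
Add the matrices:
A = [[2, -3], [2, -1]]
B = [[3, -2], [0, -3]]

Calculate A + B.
[[5, -5], [2, -4]]

Add corresponding elements:
(2)+(3)=5
(-3)+(-2)=-5
(2)+(0)=2
(-1)+(-3)=-4
A + B = [[5, -5], [2, -4]]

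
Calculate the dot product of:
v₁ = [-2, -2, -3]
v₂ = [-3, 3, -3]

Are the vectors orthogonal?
9, No

The dot product is the sum of products of corresponding components.
v₁·v₂ = (-2)*(-3) + (-2)*(3) + (-3)*(-3) = 6 - 6 + 9 = 9.
Two vectors are orthogonal iff their dot product is 0; here the dot product is 9, so the vectors are not orthogonal.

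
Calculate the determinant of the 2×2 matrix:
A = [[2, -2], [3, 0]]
6

For A = [[a, b], [c, d]], det(A) = a*d - b*c.
det(A) = (2)*(0) - (-2)*(3) = 0 - -6 = 6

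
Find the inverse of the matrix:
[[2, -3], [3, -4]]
[[-4, 3], [-3, 2]]

For [[a,b],[c,d]], inverse = (1/det)·[[d,-b],[-c,a]]
det = 2·-4 - -3·3 = 1
Inverse = (1/1)·[[-4, 3], [-3, 2]]
        = [[-4, 3], [-3, 2]]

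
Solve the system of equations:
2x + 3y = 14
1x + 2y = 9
x = 1, y = 4

Use elimination (row reduction):
Equation 1: 2x + 3y = 14.
Equation 2: 1x + 2y = 9.
Multiply Eq1 by 1 and Eq2 by 2: 2x + 3y = 14;  2x + 4y = 18.
Subtract: (1)y = 4, so y = 4.
Back-substitute into Eq1: 2x + 3*(4) = 14, so x = 1.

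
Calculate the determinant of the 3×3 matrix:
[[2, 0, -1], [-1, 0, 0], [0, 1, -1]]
1

Expansion along first row:
det = 2·det([[0,0],[1,-1]]) - 0·det([[-1,0],[0,-1]]) + -1·det([[-1,0],[0,1]])
    = 2·(0·-1 - 0·1) - 0·(-1·-1 - 0·0) + -1·(-1·1 - 0·0)
    = 2·0 - 0·1 + -1·-1
    = 0 + 0 + 1 = 1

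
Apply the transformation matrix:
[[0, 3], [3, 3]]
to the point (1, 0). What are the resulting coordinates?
(0, 3)

Matrix multiplication:
[[0, 3], [3, 3]] × [1, 0]ᵀ
= [0×1 + 3×0, 3×1 + 3×0]ᵀ
= [0.0000, 3.0000]ᵀ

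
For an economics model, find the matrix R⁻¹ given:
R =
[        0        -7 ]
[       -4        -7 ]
det(R) = -28
R⁻¹ =
[      1/4      -1/4 ]
[     -1/7         0 ]

For a 2×2 matrix R = [[a, b], [c, d]] with det(R) ≠ 0, R⁻¹ = (1/det(R)) * [[d, -b], [-c, a]].
det(R) = (0)*(-7) - (-7)*(-4) = 0 - 28 = -28.
R⁻¹ = (1/-28) * [[-7, 7], [4, 0]].
Dividing each entry by -28 and reducing:
R⁻¹ =
[      1/4      -1/4 ]
[     -1/7         0 ]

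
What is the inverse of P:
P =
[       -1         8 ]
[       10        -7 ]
det(P) = -73
P⁻¹ =
[     7/73      8/73 ]
[    10/73      1/73 ]

For a 2×2 matrix P = [[a, b], [c, d]] with det(P) ≠ 0, P⁻¹ = (1/det(P)) * [[d, -b], [-c, a]].
det(P) = (-1)*(-7) - (8)*(10) = 7 - 80 = -73.
P⁻¹ = (1/-73) * [[-7, -8], [-10, -1]].
Dividing each entry by -73 and reducing:
P⁻¹ =
[     7/73      8/73 ]
[    10/73      1/73 ]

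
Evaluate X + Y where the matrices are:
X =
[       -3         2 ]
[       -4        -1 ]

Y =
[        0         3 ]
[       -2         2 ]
X + Y =
[       -3         5 ]
[       -6         1 ]

Matrix addition is elementwise: (X+Y)[i][j] = X[i][j] + Y[i][j].
  (X+Y)[0][0] = (-3) + (0) = -3
  (X+Y)[0][1] = (2) + (3) = 5
  (X+Y)[1][0] = (-4) + (-2) = -6
  (X+Y)[1][1] = (-1) + (2) = 1
X + Y =
[       -3         5 ]
[       -6         1 ]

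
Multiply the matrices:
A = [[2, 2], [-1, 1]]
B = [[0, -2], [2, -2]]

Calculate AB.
[[4, -8], [2, 0]]

Each entry (i,j) of AB = sum over k of A[i][k]*B[k][j].
(AB)[0][0] = (2)*(0) + (2)*(2) = 4
(AB)[0][1] = (2)*(-2) + (2)*(-2) = -8
(AB)[1][0] = (-1)*(0) + (1)*(2) = 2
(AB)[1][1] = (-1)*(-2) + (1)*(-2) = 0
AB = [[4, -8], [2, 0]]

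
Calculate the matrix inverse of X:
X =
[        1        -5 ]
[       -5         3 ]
det(X) = -22
X⁻¹ =
[    -3/22     -5/22 ]
[    -5/22     -1/22 ]

For a 2×2 matrix X = [[a, b], [c, d]] with det(X) ≠ 0, X⁻¹ = (1/det(X)) * [[d, -b], [-c, a]].
det(X) = (1)*(3) - (-5)*(-5) = 3 - 25 = -22.
X⁻¹ = (1/-22) * [[3, 5], [5, 1]].
Dividing each entry by -22 and reducing:
X⁻¹ =
[    -3/22     -5/22 ]
[    -5/22     -1/22 ]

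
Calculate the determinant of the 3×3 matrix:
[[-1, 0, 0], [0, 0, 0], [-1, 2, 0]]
0

Expansion along first row:
det = -1·det([[0,0],[2,0]]) - 0·det([[0,0],[-1,0]]) + 0·det([[0,0],[-1,2]])
    = -1·(0·0 - 0·2) - 0·(0·0 - 0·-1) + 0·(0·2 - 0·-1)
    = -1·0 - 0·0 + 0·0
    = 0 + 0 + 0 = 0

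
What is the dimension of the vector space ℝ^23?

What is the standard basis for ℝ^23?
Dimension = 23; standard basis = {e_1, e_2, e_3, …, e_23}

ℝ^23 is the space of 23-tuples of real numbers; its dimension is 23.
The standard basis consists of 23 vectors: e_1, e_2, e_3, …, e_23, where e_i is the vector with 1 in position i and 0 elsewhere.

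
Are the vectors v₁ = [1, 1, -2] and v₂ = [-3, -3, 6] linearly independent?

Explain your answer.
No, linearly dependent (v₂ = -3·v₁)

Check whether there is a scalar k with v₂ = k·v₁.
Comparing components, k = -3 satisfies -3·[1, 1, -2] = [-3, -3, 6].
Since v₂ is a scalar multiple of v₁, the two vectors are linearly dependent.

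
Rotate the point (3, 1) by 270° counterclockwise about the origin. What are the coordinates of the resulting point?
(1, -3)

Rotation matrix R(θ) = [[cos θ, -sin θ], [sin θ, cos θ]]; for θ = 270°:
R = [[0, 1], [-1, 0]]
Result: R × [3, 1]ᵀ = [0·3 + (1)·1, -1·3 + (0)·1]ᵀ = (1, -3)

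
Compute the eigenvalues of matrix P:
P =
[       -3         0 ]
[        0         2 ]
λ = -3, 2

Solve det(P - λI) = 0. For a 2×2 matrix the characteristic equation is λ² - (trace)λ + det = 0.
trace(P) = a + d = -3 + 2 = -1.
det(P) = a*d - b*c = (-3)*(2) - (0)*(0) = -6 - 0 = -6.
Characteristic equation: λ² - (-1)λ + (-6) = 0.
Discriminant = (-1)² - 4*(-6) = 1 + 24 = 25.
λ = (-1 ± √25) / 2 = (-1 ± 5) / 2 = -3, 2.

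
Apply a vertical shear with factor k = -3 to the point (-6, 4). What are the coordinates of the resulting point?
(-6, 22)

Shear matrix for vertical shear with factor k = -3:
[[1, 0], [-3, 1]]
Result: (-6, 4) → (-6, 22)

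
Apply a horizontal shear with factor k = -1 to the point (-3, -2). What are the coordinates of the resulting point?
(-1, -2)

Shear matrix for horizontal shear with factor k = -1:
[[1, -1], [0, 1]]
Result: (-3, -2) → (-1, -2)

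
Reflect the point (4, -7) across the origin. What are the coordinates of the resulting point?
(-4, 7)

Reflection across origin: (4, -7) → (-4, 7)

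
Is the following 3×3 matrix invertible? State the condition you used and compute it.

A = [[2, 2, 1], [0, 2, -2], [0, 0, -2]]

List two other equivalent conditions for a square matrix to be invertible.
Yes, invertible; det(A) = -8 ≠ 0. Equivalent conditions: rank(A) = 3; Ax = 0 has only the trivial solution; 0 is not an eigenvalue; the columns of A are linearly independent.

To check invertibility, compute det(A).
The given matrix is triangular, so det(A) equals the product of its diagonal entries = -8 ≠ 0.
Since det(A) ≠ 0, A is invertible.
Equivalent conditions for a square matrix A to be invertible:
- rank(A) = 3 (full rank).
- The homogeneous system Ax = 0 has only the trivial solution x = 0.
- 0 is not an eigenvalue of A.
- The columns (equivalently rows) of A are linearly independent.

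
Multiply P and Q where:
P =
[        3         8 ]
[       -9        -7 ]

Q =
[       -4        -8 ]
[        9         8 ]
PQ =
[       60        40 ]
[      -27        16 ]

Matrix multiplication: (PQ)[i][j] = sum over k of P[i][k] * Q[k][j].
  (PQ)[0][0] = (3)*(-4) + (8)*(9) = 60
  (PQ)[0][1] = (3)*(-8) + (8)*(8) = 40
  (PQ)[1][0] = (-9)*(-4) + (-7)*(9) = -27
  (PQ)[1][1] = (-9)*(-8) + (-7)*(8) = 16
PQ =
[       60        40 ]
[      -27        16 ]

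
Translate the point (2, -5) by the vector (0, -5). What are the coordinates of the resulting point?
(2, -10)

Translation by (0, -5):
x' = 2 + 0 = 2
y' = -5 + -5 = -10
Homogeneous matrix: [[1, 0, 0], [0, 1, -5], [0, 0, 1]]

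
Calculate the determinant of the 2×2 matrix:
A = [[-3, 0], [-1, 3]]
-9

For A = [[a, b], [c, d]], det(A) = a*d - b*c.
det(A) = (-3)*(3) - (0)*(-1) = -9 - 0 = -9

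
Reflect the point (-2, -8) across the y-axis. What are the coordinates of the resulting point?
(2, -8)

Reflection across y-axis: (-2, -8) → (2, -8)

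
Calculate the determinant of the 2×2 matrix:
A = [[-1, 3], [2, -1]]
-5

For A = [[a, b], [c, d]], det(A) = a*d - b*c.
det(A) = (-1)*(-1) - (3)*(2) = 1 - 6 = -5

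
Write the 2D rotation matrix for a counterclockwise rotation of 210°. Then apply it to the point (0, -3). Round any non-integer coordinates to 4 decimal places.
R = [[-√3/2, 1/2], [-1/2, -√3/2]]; R·(0, -3) = (-1.5000, 2.5981)

Rotation matrix formula: R(θ) = [[cos θ, -sin θ], [sin θ, cos θ]]
For θ = 210°:
cos(210°) = -√3/2
sin(210°) = -1/2
R = [[-√3/2, 1/2], [-1/2, -√3/2]]
Apply to (0, -3): [-√3/2·0 + (1/2)·-3, -1/2·0 + -√3/2·-3] = (-1.5000, 2.5981)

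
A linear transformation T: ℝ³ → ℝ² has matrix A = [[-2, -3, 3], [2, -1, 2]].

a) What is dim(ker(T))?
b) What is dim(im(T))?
dim(ker) = 1, dim(im) = 2

The two rows are not scalar multiples of one another (no single k satisfies row 2 = k × row 1), so they are linearly independent.
Thus rank(A) = 2.
dim(im(T)) = rank(A) = 2.
By the rank-nullity theorem applied to T: ℝ³ → ℝ², rank(A) + nullity(A) = 3 (the domain dimension), so dim(ker(T)) = 3 - 2 = 1.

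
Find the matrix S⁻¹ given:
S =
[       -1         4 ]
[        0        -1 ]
det(S) = 1
S⁻¹ =
[       -1        -4 ]
[        0        -1 ]

For a 2×2 matrix S = [[a, b], [c, d]] with det(S) ≠ 0, S⁻¹ = (1/det(S)) * [[d, -b], [-c, a]].
det(S) = (-1)*(-1) - (4)*(0) = 1 - 0 = 1.
S⁻¹ = (1/1) * [[-1, -4], [0, -1]].
Dividing each entry by 1 and reducing:
S⁻¹ =
[       -1        -4 ]
[        0        -1 ]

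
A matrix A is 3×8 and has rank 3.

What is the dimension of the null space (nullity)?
5

The rank-nullity theorem for an m×n matrix states:
rank(A) + nullity(A) = n (the number of columns).
Here n = 8 and rank(A) = 3, so nullity(A) = 8 - 3 = 5.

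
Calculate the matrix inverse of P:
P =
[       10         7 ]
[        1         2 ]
det(P) = 13
P⁻¹ =
[     2/13     -7/13 ]
[    -1/13     10/13 ]

For a 2×2 matrix P = [[a, b], [c, d]] with det(P) ≠ 0, P⁻¹ = (1/det(P)) * [[d, -b], [-c, a]].
det(P) = (10)*(2) - (7)*(1) = 20 - 7 = 13.
P⁻¹ = (1/13) * [[2, -7], [-1, 10]].
Dividing each entry by 13 and reducing:
P⁻¹ =
[     2/13     -7/13 ]
[    -1/13     10/13 ]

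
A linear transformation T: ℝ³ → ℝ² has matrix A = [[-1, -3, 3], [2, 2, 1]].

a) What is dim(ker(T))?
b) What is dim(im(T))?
dim(ker) = 1, dim(im) = 2

The two rows are not scalar multiples of one another (no single k satisfies row 2 = k × row 1), so they are linearly independent.
Thus rank(A) = 2.
dim(im(T)) = rank(A) = 2.
By the rank-nullity theorem applied to T: ℝ³ → ℝ², rank(A) + nullity(A) = 3 (the domain dimension), so dim(ker(T)) = 3 - 2 = 1.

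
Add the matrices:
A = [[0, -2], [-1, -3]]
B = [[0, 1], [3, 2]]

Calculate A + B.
[[0, -1], [2, -1]]

Add corresponding elements:
(0)+(0)=0
(-2)+(1)=-1
(-1)+(3)=2
(-3)+(2)=-1
A + B = [[0, -1], [2, -1]]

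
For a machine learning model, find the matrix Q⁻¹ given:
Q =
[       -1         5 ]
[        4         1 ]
det(Q) = -21
Q⁻¹ =
[    -1/21      5/21 ]
[     4/21      1/21 ]

For a 2×2 matrix Q = [[a, b], [c, d]] with det(Q) ≠ 0, Q⁻¹ = (1/det(Q)) * [[d, -b], [-c, a]].
det(Q) = (-1)*(1) - (5)*(4) = -1 - 20 = -21.
Q⁻¹ = (1/-21) * [[1, -5], [-4, -1]].
Dividing each entry by -21 and reducing:
Q⁻¹ =
[    -1/21      5/21 ]
[     4/21      1/21 ]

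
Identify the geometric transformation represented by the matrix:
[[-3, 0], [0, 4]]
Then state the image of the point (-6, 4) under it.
non-uniform scaling by (-3, 4); image of (-6, 4) is (18, 16)

This is diagonal with distinct entries, so it scales the x-axis by -3 and the y-axis by 4.
The matrix [[-3, 0], [0, 4]] represents: non-uniform scaling by (-3, 4).
Applying it to (-6, 4): [-3·-6 + 0·4, 0·-6 + 4·4] = (18, 16).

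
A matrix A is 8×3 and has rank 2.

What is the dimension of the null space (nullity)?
1

The rank-nullity theorem for an m×n matrix states:
rank(A) + nullity(A) = n (the number of columns).
Here n = 3 and rank(A) = 2, so nullity(A) = 3 - 2 = 1.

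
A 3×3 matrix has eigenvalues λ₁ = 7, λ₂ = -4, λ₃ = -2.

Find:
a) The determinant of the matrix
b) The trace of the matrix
det = 56, trace = 1

Two standard eigenvalue identities:
- det(A) equals the product of the eigenvalues (counted with multiplicity).
- trace(A) equals the sum of the eigenvalues.
det(A) = (7)*(-4)*(-2) = 56.
trace(A) = 7 - 4 - 2 = 1.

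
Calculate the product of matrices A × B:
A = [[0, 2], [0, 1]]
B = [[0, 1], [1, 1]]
[[2, 2], [1, 1]]

Matrix multiplication:
C[0][0] = 0×0 + 2×1 = 2
C[0][1] = 0×1 + 2×1 = 2
C[1][0] = 0×0 + 1×1 = 1
C[1][1] = 0×1 + 1×1 = 1
Result: [[2, 2], [1, 1]]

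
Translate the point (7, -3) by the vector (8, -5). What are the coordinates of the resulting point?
(15, -8)

Translation by (8, -5):
x' = 7 + 8 = 15
y' = -3 + -5 = -8
Homogeneous matrix: [[1, 0, 8], [0, 1, -5], [0, 0, 1]]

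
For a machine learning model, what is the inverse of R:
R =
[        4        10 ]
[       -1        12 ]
det(R) = 58
R⁻¹ =
[     6/29     -5/29 ]
[     1/58      2/29 ]

For a 2×2 matrix R = [[a, b], [c, d]] with det(R) ≠ 0, R⁻¹ = (1/det(R)) * [[d, -b], [-c, a]].
det(R) = (4)*(12) - (10)*(-1) = 48 + 10 = 58.
R⁻¹ = (1/58) * [[12, -10], [1, 4]].
Dividing each entry by 58 and reducing:
R⁻¹ =
[     6/29     -5/29 ]
[     1/58      2/29 ]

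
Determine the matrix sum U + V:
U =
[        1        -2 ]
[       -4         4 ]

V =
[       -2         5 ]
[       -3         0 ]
U + V =
[       -1         3 ]
[       -7         4 ]

Matrix addition is elementwise: (U+V)[i][j] = U[i][j] + V[i][j].
  (U+V)[0][0] = (1) + (-2) = -1
  (U+V)[0][1] = (-2) + (5) = 3
  (U+V)[1][0] = (-4) + (-3) = -7
  (U+V)[1][1] = (4) + (0) = 4
U + V =
[       -1         3 ]
[       -7         4 ]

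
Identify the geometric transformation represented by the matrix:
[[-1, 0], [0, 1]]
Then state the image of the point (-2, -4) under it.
reflection across the y-axis; image of (-2, -4) is (2, -4)

This is a symmetric orthogonal matrix with determinant -1, which characterizes a reflection in ℝ².
The matrix [[-1, 0], [0, 1]] represents: reflection across the y-axis.
Applying it to (-2, -4): [-1·-2 + 0·-4, 0·-2 + 1·-4] = (2, -4).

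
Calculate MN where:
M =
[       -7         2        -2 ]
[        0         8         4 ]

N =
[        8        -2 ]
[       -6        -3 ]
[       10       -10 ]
MN =
[      -88        28 ]
[       -8       -64 ]

Matrix multiplication: (MN)[i][j] = sum over k of M[i][k] * N[k][j].
  (MN)[0][0] = (-7)*(8) + (2)*(-6) + (-2)*(10) = -88
  (MN)[0][1] = (-7)*(-2) + (2)*(-3) + (-2)*(-10) = 28
  (MN)[1][0] = (0)*(8) + (8)*(-6) + (4)*(10) = -8
  (MN)[1][1] = (0)*(-2) + (8)*(-3) + (4)*(-10) = -64
MN =
[      -88        28 ]
[       -8       -64 ]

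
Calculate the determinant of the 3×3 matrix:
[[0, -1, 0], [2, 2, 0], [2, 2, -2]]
-4

Expansion along first row:
det = 0·det([[2,0],[2,-2]]) - -1·det([[2,0],[2,-2]]) + 0·det([[2,2],[2,2]])
    = 0·(2·-2 - 0·2) - -1·(2·-2 - 0·2) + 0·(2·2 - 2·2)
    = 0·-4 - -1·-4 + 0·0
    = 0 + -4 + 0 = -4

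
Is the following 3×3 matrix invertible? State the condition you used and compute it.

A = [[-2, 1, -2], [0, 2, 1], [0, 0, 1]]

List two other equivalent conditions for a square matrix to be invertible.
Yes, invertible; det(A) = -4 ≠ 0. Equivalent conditions: rank(A) = 3; Ax = 0 has only the trivial solution; 0 is not an eigenvalue; the columns of A are linearly independent.

To check invertibility, compute det(A).
The given matrix is triangular, so det(A) equals the product of its diagonal entries = -4 ≠ 0.
Since det(A) ≠ 0, A is invertible.
Equivalent conditions for a square matrix A to be invertible:
- rank(A) = 3 (full rank).
- The homogeneous system Ax = 0 has only the trivial solution x = 0.
- 0 is not an eigenvalue of A.
- The columns (equivalently rows) of A are linearly independent.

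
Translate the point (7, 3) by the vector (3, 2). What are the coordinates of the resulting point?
(10, 5)

Translation by (3, 2):
x' = 7 + 3 = 10
y' = 3 + 2 = 5
Homogeneous matrix: [[1, 0, 3], [0, 1, 2], [0, 0, 1]]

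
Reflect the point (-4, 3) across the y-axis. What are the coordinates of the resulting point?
(4, 3)

Reflection across y-axis: (-4, 3) → (4, 3)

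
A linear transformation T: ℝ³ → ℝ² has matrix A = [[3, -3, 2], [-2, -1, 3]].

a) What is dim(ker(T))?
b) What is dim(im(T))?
dim(ker) = 1, dim(im) = 2

The two rows are not scalar multiples of one another (no single k satisfies row 2 = k × row 1), so they are linearly independent.
Thus rank(A) = 2.
dim(im(T)) = rank(A) = 2.
By the rank-nullity theorem applied to T: ℝ³ → ℝ², rank(A) + nullity(A) = 3 (the domain dimension), so dim(ker(T)) = 3 - 2 = 1.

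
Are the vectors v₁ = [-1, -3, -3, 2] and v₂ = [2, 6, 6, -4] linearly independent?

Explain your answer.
No, linearly dependent (v₂ = -2·v₁)

Check whether there is a scalar k with v₂ = k·v₁.
Comparing components, k = -2 satisfies -2·[-1, -3, -3, 2] = [2, 6, 6, -4].
Since v₂ is a scalar multiple of v₁, the two vectors are linearly dependent.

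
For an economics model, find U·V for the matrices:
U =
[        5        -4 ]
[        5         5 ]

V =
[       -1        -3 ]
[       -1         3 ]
UV =
[       -1       -27 ]
[      -10         0 ]

Matrix multiplication: (UV)[i][j] = sum over k of U[i][k] * V[k][j].
  (UV)[0][0] = (5)*(-1) + (-4)*(-1) = -1
  (UV)[0][1] = (5)*(-3) + (-4)*(3) = -27
  (UV)[1][0] = (5)*(-1) + (5)*(-1) = -10
  (UV)[1][1] = (5)*(-3) + (5)*(3) = 0
UV =
[       -1       -27 ]
[      -10         0 ]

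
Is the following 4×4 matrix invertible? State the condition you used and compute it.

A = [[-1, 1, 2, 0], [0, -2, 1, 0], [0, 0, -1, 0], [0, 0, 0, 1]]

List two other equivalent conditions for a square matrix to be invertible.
Yes, invertible; det(A) = -2 ≠ 0. Equivalent conditions: rank(A) = 4; Ax = 0 has only the trivial solution; 0 is not an eigenvalue; the columns of A are linearly independent.

To check invertibility, compute det(A).
The given matrix is triangular, so det(A) equals the product of its diagonal entries = -2 ≠ 0.
Since det(A) ≠ 0, A is invertible.
Equivalent conditions for a square matrix A to be invertible:
- rank(A) = 4 (full rank).
- The homogeneous system Ax = 0 has only the trivial solution x = 0.
- 0 is not an eigenvalue of A.
- The columns (equivalently rows) of A are linearly independent.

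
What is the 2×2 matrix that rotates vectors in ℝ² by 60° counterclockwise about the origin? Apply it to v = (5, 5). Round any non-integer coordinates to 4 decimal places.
R = [[1/2, -√3/2], [√3/2, 1/2]]; R·v = (-1.8301, 6.8301)

A counterclockwise rotation by angle θ in ℝ² has matrix R(θ) = [[cos θ, -sin θ], [sin θ, cos θ]].
For θ = 60°: cos θ = 1/2, sin θ = √3/2.
R(60°) = [[1/2, -√3/2], [√3/2, 1/2]].
R·v = [1/2·5 + (-√3/2)·5, √3/2·5 + 1/2·5] = (-1.8301, 6.8301).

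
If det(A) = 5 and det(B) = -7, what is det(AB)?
-35

Use the multiplicative property of determinants: det(AB) = det(A)*det(B).
det(AB) = (5)*(-7) = -35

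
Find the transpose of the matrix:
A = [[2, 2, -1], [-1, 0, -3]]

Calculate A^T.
[[2, -1], [2, 0], [-1, -3]]

The transpose sends entry (i,j) to (j,i); rows become columns.
Row 0 of A: [2, 2, -1] -> column 0 of A^T.
Row 1 of A: [-1, 0, -3] -> column 1 of A^T.
A^T = [[2, -1], [2, 0], [-1, -3]]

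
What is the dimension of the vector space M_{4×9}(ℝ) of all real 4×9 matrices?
Dimension = 36

A real 4×9 matrix is determined by its 4·9 = 36 independent entries.
A standard basis is {E_ij : 1 ≤ i ≤ 4, 1 ≤ j ≤ 9}, where E_ij has a 1 in position (i, j) and 0 elsewhere — there are 36 such matrices, and they are linearly independent and span M_{4×9}(ℝ).
Therefore dim(M_{4×9}(ℝ)) = 36.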